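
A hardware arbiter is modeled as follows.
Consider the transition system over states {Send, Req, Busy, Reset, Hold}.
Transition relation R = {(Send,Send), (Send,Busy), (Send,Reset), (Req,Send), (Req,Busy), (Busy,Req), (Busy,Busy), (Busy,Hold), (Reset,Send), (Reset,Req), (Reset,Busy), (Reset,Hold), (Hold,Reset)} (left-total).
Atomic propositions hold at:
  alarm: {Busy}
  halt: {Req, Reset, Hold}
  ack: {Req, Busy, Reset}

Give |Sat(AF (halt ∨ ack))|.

4

Sat(halt ∨ ack) = {Req, Busy, Reset, Hold}
AF (halt ∨ ack): least fixpoint, start Z0 = {Req, Busy, Reset, Hold}, add states with every successor in Z. Already a fixed point.
Sat(AF (halt ∨ ack)) = {Req, Busy, Reset, Hold}
|Sat(AF (halt ∨ ack))| = |{Req, Busy, Reset, Hold}| = 4.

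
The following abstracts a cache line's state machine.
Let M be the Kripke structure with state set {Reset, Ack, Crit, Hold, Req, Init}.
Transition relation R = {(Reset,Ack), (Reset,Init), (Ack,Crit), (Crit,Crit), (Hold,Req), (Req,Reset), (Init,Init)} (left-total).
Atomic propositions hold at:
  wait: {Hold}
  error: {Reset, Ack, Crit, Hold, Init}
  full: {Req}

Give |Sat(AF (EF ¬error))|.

Sat(¬error) = {Req}
EF ¬error: least fixpoint, start Z0 = {Req}, add states with some successor in Z. Z1 = {Hold, Req}; fixed.
Sat(EF ¬error) = {Hold, Req}
AF (EF ¬error): least fixpoint, start Z0 = {Hold, Req}, add states with every successor in Z. Already a fixed point.
Sat(AF (EF ¬error)) = {Hold, Req}
|Sat(AF (EF ¬error))| = |{Hold, Req}| = 2.

2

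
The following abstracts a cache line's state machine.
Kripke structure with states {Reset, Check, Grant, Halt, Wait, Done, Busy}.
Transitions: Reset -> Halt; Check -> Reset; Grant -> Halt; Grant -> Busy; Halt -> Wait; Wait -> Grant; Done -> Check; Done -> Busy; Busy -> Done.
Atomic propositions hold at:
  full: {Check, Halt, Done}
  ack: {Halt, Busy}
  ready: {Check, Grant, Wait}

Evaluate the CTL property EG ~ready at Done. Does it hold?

Yes

Sat(~ready) = {Reset, Halt, Done, Busy}
EG ~ready: greatest fixpoint, start Z0 = {Reset, Halt, Done, Busy}, keep only states in Sat with some successor in Z. Z1 = {Reset, Done, Busy}; Z2 = {Done, Busy}; fixed.
Sat(EG ~ready) = {Done, Busy}
Done ∈ Sat(EG ~ready) = {Done, Busy}, so the formula holds at Done.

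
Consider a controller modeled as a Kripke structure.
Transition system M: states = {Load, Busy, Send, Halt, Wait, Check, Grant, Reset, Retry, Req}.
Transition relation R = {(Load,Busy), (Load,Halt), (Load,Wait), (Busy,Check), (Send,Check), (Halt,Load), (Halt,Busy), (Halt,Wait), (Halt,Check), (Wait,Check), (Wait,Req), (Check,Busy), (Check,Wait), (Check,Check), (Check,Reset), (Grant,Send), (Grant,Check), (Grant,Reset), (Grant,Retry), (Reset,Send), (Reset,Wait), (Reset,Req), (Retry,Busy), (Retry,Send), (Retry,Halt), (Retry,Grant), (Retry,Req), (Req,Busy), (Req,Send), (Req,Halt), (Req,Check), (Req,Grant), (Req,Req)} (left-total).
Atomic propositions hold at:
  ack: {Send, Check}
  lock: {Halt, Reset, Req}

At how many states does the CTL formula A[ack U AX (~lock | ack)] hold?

Sat(~lock) = {Load, Busy, Send, Wait, Check, Grant, Retry}
Sat(~lock | ack) = {Load, Busy, Send, Wait, Check, Grant, Retry}
Sat(AX (~lock | ack)) = {s : every successor in {Load, Busy, Send, Wait, Check, Grant, Retry}} = {Busy, Send, Halt}
A[ack U AX (~lock | ack)]: least fixpoint, start Z0 = Sat(AX (~lock | ack)) = {Busy, Send, Halt}, add states in Sat(ack) with every successor in Z. Already a fixed point.
Sat(A[ack U AX (~lock | ack)]) = {Busy, Send, Halt}
|Sat(A[ack U AX (~lock | ack)])| = |{Busy, Send, Halt}| = 3.

3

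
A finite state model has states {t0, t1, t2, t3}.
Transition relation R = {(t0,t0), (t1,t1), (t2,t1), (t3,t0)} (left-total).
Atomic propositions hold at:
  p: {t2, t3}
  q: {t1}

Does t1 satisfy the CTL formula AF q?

Yes

AF q: least fixpoint, start Z0 = {t1}, add states with every successor in Z. Z1 = {t1, t2}; fixed.
Sat(AF q) = {t1, t2}
t1 ∈ Sat(AF q) = {t1, t2}, so the formula holds at t1.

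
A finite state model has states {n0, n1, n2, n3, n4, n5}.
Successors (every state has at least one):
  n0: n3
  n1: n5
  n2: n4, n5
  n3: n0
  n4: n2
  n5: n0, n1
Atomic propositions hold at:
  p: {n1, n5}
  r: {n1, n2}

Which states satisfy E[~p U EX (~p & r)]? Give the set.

Sat(~p) = {n0, n2, n3, n4}
Sat(~p & r) = {n2}
Sat(EX (~p & r)) = {s : some successor in {n2}} = {n4}
E[~p U EX (~p & r)]: least fixpoint, start Z0 = Sat(EX (~p & r)) = {n4}, add states in Sat(~p) with some successor in Z. Z1 = {n2, n4}; fixed.
Sat(E[~p U EX (~p & r)]) = {n2, n4}

{n2, n4}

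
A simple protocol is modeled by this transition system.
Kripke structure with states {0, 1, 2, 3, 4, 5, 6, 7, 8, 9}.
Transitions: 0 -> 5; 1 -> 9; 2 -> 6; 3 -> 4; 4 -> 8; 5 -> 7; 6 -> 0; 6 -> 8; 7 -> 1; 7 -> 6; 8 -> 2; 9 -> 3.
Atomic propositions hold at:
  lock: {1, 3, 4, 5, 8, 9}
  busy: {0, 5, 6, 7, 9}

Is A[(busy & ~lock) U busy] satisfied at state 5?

Sat(~lock) = {0, 2, 6, 7}
Sat(busy & ~lock) = {0, 6, 7}
A[(busy & ~lock) U busy]: least fixpoint, start Z0 = Sat(busy) = {0, 5, 6, 7, 9}, add states in Sat(busy & ~lock) with every successor in Z. Already a fixed point.
Sat(A[(busy & ~lock) U busy]) = {0, 5, 6, 7, 9}
5 ∈ Sat(A[(busy & ~lock) U busy]) = {0, 5, 6, 7, 9}, so the formula holds at 5.

Yes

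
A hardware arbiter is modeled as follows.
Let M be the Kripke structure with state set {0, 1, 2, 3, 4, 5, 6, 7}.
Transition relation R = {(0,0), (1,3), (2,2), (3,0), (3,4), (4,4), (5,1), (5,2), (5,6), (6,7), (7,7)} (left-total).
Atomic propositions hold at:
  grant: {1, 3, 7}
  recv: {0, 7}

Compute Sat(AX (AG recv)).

{0, 6, 7}

AG recv: greatest fixpoint, start Z0 = {0, 7}, keep only states in Sat with every successor in Z. Already a fixed point.
Sat(AG recv) = {0, 7}
Sat(AX (AG recv)) = {s : every successor in {0, 7}} = {0, 6, 7}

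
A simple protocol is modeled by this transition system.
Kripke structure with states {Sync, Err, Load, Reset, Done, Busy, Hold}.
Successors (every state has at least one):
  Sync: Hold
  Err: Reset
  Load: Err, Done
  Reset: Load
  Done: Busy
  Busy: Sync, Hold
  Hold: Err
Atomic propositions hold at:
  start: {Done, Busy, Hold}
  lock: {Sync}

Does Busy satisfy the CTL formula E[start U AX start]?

Sat(AX start) = {s : every successor in {Done, Busy, Hold}} = {Sync, Done}
E[start U AX start]: least fixpoint, start Z0 = Sat(AX start) = {Sync, Done}, add states in Sat(start) with some successor in Z. Z1 = {Sync, Done, Busy}; fixed.
Sat(E[start U AX start]) = {Sync, Done, Busy}
Busy ∈ Sat(E[start U AX start]) = {Sync, Done, Busy}, so the formula holds at Busy.

Yes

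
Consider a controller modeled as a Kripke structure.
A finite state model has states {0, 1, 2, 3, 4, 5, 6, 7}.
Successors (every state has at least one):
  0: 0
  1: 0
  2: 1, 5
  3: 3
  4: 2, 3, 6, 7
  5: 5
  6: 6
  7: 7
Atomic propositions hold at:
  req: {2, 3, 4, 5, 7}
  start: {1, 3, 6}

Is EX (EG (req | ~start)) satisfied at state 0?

Yes

Sat(~start) = {0, 2, 4, 5, 7}
Sat(req | ~start) = {0, 2, 3, 4, 5, 7}
EG (req | ~start): greatest fixpoint, start Z0 = {0, 2, 3, 4, 5, 7}, keep only states in Sat with some successor in Z. Already a fixed point.
Sat(EG (req | ~start)) = {0, 2, 3, 4, 5, 7}
Sat(EX (EG (req | ~start))) = {s : some successor in {0, 2, 3, 4, 5, 7}} = {0, 1, 2, 3, 4, 5, 7}
0 ∈ Sat(EX (EG (req | ~start))) = {0, 1, 2, 3, 4, 5, 7}, so the formula holds at 0.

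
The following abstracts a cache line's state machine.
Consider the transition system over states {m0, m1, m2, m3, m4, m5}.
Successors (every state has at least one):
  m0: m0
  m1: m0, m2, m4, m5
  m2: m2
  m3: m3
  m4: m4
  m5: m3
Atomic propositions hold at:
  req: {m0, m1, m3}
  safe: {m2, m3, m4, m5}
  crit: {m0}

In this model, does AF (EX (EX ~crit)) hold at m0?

Sat(~crit) = {m1, m2, m3, m4, m5}
Sat(EX ~crit) = {s : some successor in {m1, m2, m3, m4, m5}} = {m1, m2, m3, m4, m5}
Sat(EX (EX ~crit)) = {s : some successor in {m1, m2, m3, m4, m5}} = {m1, m2, m3, m4, m5}
AF (EX (EX ~crit)): least fixpoint, start Z0 = {m1, m2, m3, m4, m5}, add states with every successor in Z. Already a fixed point.
Sat(AF (EX (EX ~crit))) = {m1, m2, m3, m4, m5}
m0 ∉ Sat(AF (EX (EX ~crit))) = {m1, m2, m3, m4, m5}, so the formula does not hold at m0.

No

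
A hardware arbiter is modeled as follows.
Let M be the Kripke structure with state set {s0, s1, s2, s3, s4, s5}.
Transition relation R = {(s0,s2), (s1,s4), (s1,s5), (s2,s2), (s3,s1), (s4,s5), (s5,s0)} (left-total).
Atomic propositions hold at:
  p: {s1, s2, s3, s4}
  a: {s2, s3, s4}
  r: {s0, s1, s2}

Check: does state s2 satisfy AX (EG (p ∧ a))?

Yes

Sat(p ∧ a) = {s2, s3, s4}
EG (p ∧ a): greatest fixpoint, start Z0 = {s2, s3, s4}, keep only states in Sat with some successor in Z. Z1 = {s2}; fixed.
Sat(EG (p ∧ a)) = {s2}
Sat(AX (EG (p ∧ a))) = {s : every successor in {s2}} = {s0, s2}
s2 ∈ Sat(AX (EG (p ∧ a))) = {s0, s2}, so the formula holds at s2.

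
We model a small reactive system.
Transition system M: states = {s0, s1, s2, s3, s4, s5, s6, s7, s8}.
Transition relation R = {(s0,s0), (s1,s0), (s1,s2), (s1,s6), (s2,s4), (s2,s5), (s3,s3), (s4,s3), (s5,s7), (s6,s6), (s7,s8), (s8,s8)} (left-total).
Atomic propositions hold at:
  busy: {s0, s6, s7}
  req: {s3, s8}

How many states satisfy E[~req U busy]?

Sat(~req) = {s0, s1, s2, s4, s5, s6, s7}
E[~req U busy]: least fixpoint, start Z0 = Sat(busy) = {s0, s6, s7}, add states in Sat(~req) with some successor in Z. Z1 = {s0, s1, s5, s6, s7}; Z2 = {s0, s1, s2, s5, s6, s7}; fixed.
Sat(E[~req U busy]) = {s0, s1, s2, s5, s6, s7}
|Sat(E[~req U busy])| = |{s0, s1, s2, s5, s6, s7}| = 6.

6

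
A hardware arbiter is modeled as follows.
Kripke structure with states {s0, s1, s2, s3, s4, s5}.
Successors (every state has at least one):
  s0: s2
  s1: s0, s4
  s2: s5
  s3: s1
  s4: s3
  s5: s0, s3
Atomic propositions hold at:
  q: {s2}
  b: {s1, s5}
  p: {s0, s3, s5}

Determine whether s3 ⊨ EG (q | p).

Sat(q | p) = {s0, s2, s3, s5}
EG (q | p): greatest fixpoint, start Z0 = {s0, s2, s3, s5}, keep only states in Sat with some successor in Z. Z1 = {s0, s2, s5}; fixed.
Sat(EG (q | p)) = {s0, s2, s5}
s3 ∉ Sat(EG (q | p)) = {s0, s2, s5}, so the formula does not hold at s3.

No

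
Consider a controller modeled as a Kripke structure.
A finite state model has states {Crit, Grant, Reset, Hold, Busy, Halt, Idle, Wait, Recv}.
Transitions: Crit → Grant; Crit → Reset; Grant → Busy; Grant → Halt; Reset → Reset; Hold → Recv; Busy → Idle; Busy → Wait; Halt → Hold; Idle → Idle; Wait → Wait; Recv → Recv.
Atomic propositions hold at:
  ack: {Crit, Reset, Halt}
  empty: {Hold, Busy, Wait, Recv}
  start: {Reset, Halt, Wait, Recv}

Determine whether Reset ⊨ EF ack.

Yes

EF ack: least fixpoint, start Z0 = {Crit, Reset, Halt}, add states with some successor in Z. Z1 = {Crit, Grant, Reset, Halt}; fixed.
Sat(EF ack) = {Crit, Grant, Reset, Halt}
Reset ∈ Sat(EF ack) = {Crit, Grant, Reset, Halt}, so the formula holds at Reset.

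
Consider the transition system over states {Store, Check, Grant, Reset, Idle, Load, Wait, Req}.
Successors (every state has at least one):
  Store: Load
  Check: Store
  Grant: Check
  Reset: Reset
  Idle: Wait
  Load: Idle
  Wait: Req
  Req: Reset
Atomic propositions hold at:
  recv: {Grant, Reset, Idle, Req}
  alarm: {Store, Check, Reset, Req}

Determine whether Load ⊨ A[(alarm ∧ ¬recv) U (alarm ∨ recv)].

Sat(¬recv) = {Store, Check, Load, Wait}
Sat(alarm ∧ ¬recv) = {Store, Check}
Sat(alarm ∨ recv) = {Store, Check, Grant, Reset, Idle, Req}
A[(alarm ∧ ¬recv) U (alarm ∨ recv)]: least fixpoint, start Z0 = Sat((alarm ∨ recv)) = {Store, Check, Grant, Reset, Idle, Req}, add states in Sat(alarm ∧ ¬recv) with every successor in Z. Already a fixed point.
Sat(A[(alarm ∧ ¬recv) U (alarm ∨ recv)]) = {Store, Check, Grant, Reset, Idle, Req}
Load ∉ Sat(A[(alarm ∧ ¬recv) U (alarm ∨ recv)]) = {Store, Check, Grant, Reset, Idle, Req}, so the formula does not hold at Load.

No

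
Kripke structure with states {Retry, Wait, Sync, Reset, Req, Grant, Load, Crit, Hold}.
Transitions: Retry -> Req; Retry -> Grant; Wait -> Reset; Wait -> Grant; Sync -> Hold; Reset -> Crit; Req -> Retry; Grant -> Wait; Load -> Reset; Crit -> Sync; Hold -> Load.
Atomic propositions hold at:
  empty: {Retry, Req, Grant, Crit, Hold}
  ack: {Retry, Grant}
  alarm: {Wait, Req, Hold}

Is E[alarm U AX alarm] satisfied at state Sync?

Yes

Sat(AX alarm) = {s : every successor in {Wait, Req, Hold}} = {Sync, Grant}
E[alarm U AX alarm]: least fixpoint, start Z0 = Sat(AX alarm) = {Sync, Grant}, add states in Sat(alarm) with some successor in Z. Z1 = {Wait, Sync, Grant}; fixed.
Sat(E[alarm U AX alarm]) = {Wait, Sync, Grant}
Sync ∈ Sat(E[alarm U AX alarm]) = {Wait, Sync, Grant}, so the formula holds at Sync.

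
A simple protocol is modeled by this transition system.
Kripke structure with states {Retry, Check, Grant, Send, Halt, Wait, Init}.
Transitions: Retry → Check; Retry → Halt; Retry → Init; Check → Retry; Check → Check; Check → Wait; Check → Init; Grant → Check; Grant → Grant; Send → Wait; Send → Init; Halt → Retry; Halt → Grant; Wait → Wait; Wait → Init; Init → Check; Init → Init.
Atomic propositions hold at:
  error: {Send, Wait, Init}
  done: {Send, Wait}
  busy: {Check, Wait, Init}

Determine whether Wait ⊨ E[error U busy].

E[error U busy]: least fixpoint, start Z0 = Sat(busy) = {Check, Wait, Init}, add states in Sat(error) with some successor in Z. Z1 = {Check, Send, Wait, Init}; fixed.
Sat(E[error U busy]) = {Check, Send, Wait, Init}
Wait ∈ Sat(E[error U busy]) = {Check, Send, Wait, Init}, so the formula holds at Wait.

Yes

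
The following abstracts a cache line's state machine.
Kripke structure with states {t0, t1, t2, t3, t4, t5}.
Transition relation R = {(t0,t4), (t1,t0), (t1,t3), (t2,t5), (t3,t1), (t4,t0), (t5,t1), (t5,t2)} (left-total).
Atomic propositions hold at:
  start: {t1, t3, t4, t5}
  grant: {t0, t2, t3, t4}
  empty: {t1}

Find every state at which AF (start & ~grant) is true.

{t1, t2, t3, t5}

Sat(~grant) = {t1, t5}
Sat(start & ~grant) = {t1, t5}
AF (start & ~grant): least fixpoint, start Z0 = {t1, t5}, add states with every successor in Z. Z1 = {t1, t2, t3, t5}; fixed.
Sat(AF (start & ~grant)) = {t1, t2, t3, t5}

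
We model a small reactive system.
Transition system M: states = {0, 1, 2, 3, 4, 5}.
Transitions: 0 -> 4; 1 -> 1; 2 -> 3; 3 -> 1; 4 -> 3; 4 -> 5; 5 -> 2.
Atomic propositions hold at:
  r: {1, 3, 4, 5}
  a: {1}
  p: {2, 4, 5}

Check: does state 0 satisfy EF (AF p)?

AF p: least fixpoint, start Z0 = {2, 4, 5}, add states with every successor in Z. Z1 = {0, 2, 4, 5}; fixed.
Sat(AF p) = {0, 2, 4, 5}
EF (AF p): least fixpoint, start Z0 = {0, 2, 4, 5}, add states with some successor in Z. Already a fixed point.
Sat(EF (AF p)) = {0, 2, 4, 5}
0 ∈ Sat(EF (AF p)) = {0, 2, 4, 5}, so the formula holds at 0.

Yes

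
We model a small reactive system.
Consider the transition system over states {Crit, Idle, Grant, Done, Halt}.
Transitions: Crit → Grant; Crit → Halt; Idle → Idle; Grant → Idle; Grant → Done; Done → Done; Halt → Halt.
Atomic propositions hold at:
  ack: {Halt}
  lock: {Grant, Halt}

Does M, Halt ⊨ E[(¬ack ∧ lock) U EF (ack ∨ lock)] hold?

Yes

Sat(¬ack) = {Crit, Idle, Grant, Done}
Sat(¬ack ∧ lock) = {Grant}
Sat(ack ∨ lock) = {Grant, Halt}
EF (ack ∨ lock): least fixpoint, start Z0 = {Grant, Halt}, add states with some successor in Z. Z1 = {Crit, Grant, Halt}; fixed.
Sat(EF (ack ∨ lock)) = {Crit, Grant, Halt}
E[(¬ack ∧ lock) U EF (ack ∨ lock)]: least fixpoint, start Z0 = Sat(EF (ack ∨ lock)) = {Crit, Grant, Halt}, add states in Sat(¬ack ∧ lock) with some successor in Z. Already a fixed point.
Sat(E[(¬ack ∧ lock) U EF (ack ∨ lock)]) = {Crit, Grant, Halt}
Halt ∈ Sat(E[(¬ack ∧ lock) U EF (ack ∨ lock)]) = {Crit, Grant, Halt}, so the formula holds at Halt.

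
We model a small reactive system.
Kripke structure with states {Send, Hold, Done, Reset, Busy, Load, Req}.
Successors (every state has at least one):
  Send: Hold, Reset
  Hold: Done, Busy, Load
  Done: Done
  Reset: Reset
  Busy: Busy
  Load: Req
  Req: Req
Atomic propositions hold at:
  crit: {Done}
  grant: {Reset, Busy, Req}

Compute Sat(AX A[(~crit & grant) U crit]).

Sat(~crit) = {Send, Hold, Reset, Busy, Load, Req}
Sat(~crit & grant) = {Reset, Busy, Req}
A[(~crit & grant) U crit]: least fixpoint, start Z0 = Sat(crit) = {Done}, add states in Sat(~crit & grant) with every successor in Z. Already a fixed point.
Sat(A[(~crit & grant) U crit]) = {Done}
Sat(AX A[(~crit & grant) U crit]) = {s : every successor in {Done}} = {Done}

{Done}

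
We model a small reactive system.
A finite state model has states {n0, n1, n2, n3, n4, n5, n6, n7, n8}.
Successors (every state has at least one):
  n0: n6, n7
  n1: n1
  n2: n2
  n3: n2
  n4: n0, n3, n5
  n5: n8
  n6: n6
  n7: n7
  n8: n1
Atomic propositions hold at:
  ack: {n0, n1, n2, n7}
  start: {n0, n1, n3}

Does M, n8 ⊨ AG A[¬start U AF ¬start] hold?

Sat(¬start) = {n2, n4, n5, n6, n7, n8}
AF ¬start: least fixpoint, start Z0 = {n2, n4, n5, n6, n7, n8}, add states with every successor in Z. Z1 = {n0, n2, n3, n4, n5, n6, n7, n8}; fixed.
Sat(AF ¬start) = {n0, n2, n3, n4, n5, n6, n7, n8}
A[¬start U AF ¬start]: least fixpoint, start Z0 = Sat(AF ¬start) = {n0, n2, n3, n4, n5, n6, n7, n8}, add states in Sat(¬start) with every successor in Z. Already a fixed point.
Sat(A[¬start U AF ¬start]) = {n0, n2, n3, n4, n5, n6, n7, n8}
AG A[¬start U AF ¬start]: greatest fixpoint, start Z0 = {n0, n2, n3, n4, n5, n6, n7, n8}, keep only states in Sat with every successor in Z. Z1 = {n0, n2, n3, n4, n5, n6, n7}; Z2 = {n0, n2, n3, n4, n6, n7}; Z3 = {n0, n2, n3, n6, n7}; fixed.
Sat(AG A[¬start U AF ¬start]) = {n0, n2, n3, n6, n7}
n8 ∉ Sat(AG A[¬start U AF ¬start]) = {n0, n2, n3, n6, n7}, so the formula does not hold at n8.

No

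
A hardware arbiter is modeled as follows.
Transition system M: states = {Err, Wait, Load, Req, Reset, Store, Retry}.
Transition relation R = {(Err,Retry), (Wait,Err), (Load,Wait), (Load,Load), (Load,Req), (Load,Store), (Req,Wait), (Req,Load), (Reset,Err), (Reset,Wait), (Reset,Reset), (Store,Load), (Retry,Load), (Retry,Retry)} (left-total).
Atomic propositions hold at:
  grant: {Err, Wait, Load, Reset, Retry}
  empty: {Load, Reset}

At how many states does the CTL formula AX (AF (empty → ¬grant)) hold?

Sat(¬grant) = {Req, Store}
Sat(empty → ¬grant) = {Err, Wait, Req, Store, Retry}
AF (empty → ¬grant): least fixpoint, start Z0 = {Err, Wait, Req, Store, Retry}, add states with every successor in Z. Already a fixed point.
Sat(AF (empty → ¬grant)) = {Err, Wait, Req, Store, Retry}
Sat(AX (AF (empty → ¬grant))) = {s : every successor in {Err, Wait, Req, Store, Retry}} = {Err, Wait}
|Sat(AX (AF (empty → ¬grant)))| = |{Err, Wait}| = 2.

2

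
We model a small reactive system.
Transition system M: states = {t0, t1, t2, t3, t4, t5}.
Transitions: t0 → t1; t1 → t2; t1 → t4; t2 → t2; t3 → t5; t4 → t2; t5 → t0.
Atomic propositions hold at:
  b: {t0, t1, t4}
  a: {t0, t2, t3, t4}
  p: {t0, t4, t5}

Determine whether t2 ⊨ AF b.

No

AF b: least fixpoint, start Z0 = {t0, t1, t4}, add states with every successor in Z. Z1 = {t0, t1, t4, t5}; Z2 = {t0, t1, t3, t4, t5}; fixed.
Sat(AF b) = {t0, t1, t3, t4, t5}
t2 ∉ Sat(AF b) = {t0, t1, t3, t4, t5}, so the formula does not hold at t2.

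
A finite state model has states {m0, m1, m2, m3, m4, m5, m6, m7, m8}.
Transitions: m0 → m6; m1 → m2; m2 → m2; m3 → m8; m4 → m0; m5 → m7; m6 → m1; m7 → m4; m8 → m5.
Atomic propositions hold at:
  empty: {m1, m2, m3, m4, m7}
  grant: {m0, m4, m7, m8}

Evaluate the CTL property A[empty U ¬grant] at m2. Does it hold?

Yes

Sat(¬grant) = {m1, m2, m3, m5, m6}
A[empty U ¬grant]: least fixpoint, start Z0 = Sat(¬grant) = {m1, m2, m3, m5, m6}, add states in Sat(empty) with every successor in Z. Already a fixed point.
Sat(A[empty U ¬grant]) = {m1, m2, m3, m5, m6}
m2 ∈ Sat(A[empty U ¬grant]) = {m1, m2, m3, m5, m6}, so the formula holds at m2.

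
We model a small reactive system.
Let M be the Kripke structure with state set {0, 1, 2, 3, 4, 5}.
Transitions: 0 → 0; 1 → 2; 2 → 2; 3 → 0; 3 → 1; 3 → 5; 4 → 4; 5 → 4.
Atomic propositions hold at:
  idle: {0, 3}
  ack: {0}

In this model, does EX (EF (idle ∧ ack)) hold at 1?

Sat(idle ∧ ack) = {0}
EF (idle ∧ ack): least fixpoint, start Z0 = {0}, add states with some successor in Z. Z1 = {0, 3}; fixed.
Sat(EF (idle ∧ ack)) = {0, 3}
Sat(EX (EF (idle ∧ ack))) = {s : some successor in {0, 3}} = {0, 3}
1 ∉ Sat(EX (EF (idle ∧ ack))) = {0, 3}, so the formula does not hold at 1.

No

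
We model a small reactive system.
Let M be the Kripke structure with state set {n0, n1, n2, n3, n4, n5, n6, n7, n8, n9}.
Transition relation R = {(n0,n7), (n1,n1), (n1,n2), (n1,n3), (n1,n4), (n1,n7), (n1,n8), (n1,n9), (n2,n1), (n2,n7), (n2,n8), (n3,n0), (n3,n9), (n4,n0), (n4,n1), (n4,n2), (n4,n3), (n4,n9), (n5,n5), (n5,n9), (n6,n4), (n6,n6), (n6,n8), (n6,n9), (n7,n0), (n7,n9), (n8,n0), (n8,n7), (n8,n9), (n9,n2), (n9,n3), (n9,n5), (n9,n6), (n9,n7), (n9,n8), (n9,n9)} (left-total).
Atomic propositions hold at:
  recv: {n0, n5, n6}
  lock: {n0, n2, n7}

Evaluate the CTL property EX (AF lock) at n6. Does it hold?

No

AF lock: least fixpoint, start Z0 = {n0, n2, n7}, add states with every successor in Z. Already a fixed point.
Sat(AF lock) = {n0, n2, n7}
Sat(EX (AF lock)) = {s : some successor in {n0, n2, n7}} = {n0, n1, n2, n3, n4, n7, n8, n9}
n6 ∉ Sat(EX (AF lock)) = {n0, n1, n2, n3, n4, n7, n8, n9}, so the formula does not hold at n6.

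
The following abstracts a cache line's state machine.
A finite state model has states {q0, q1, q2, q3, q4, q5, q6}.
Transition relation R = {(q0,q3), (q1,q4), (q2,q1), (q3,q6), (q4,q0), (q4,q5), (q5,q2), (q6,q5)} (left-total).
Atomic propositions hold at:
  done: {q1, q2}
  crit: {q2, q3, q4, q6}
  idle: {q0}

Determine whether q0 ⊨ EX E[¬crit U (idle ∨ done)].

Sat(¬crit) = {q0, q1, q5}
Sat(idle ∨ done) = {q0, q1, q2}
E[¬crit U (idle ∨ done)]: least fixpoint, start Z0 = Sat((idle ∨ done)) = {q0, q1, q2}, add states in Sat(¬crit) with some successor in Z. Z1 = {q0, q1, q2, q5}; fixed.
Sat(E[¬crit U (idle ∨ done)]) = {q0, q1, q2, q5}
Sat(EX E[¬crit U (idle ∨ done)]) = {s : some successor in {q0, q1, q2, q5}} = {q2, q4, q5, q6}
q0 ∉ Sat(EX E[¬crit U (idle ∨ done)]) = {q2, q4, q5, q6}, so the formula does not hold at q0.

No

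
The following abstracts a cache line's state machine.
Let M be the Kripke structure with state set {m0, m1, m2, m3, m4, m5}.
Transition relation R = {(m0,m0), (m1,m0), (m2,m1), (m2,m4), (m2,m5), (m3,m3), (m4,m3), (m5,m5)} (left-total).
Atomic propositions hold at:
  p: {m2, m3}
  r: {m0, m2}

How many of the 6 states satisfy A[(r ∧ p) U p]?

2

Sat(r ∧ p) = {m2}
A[(r ∧ p) U p]: least fixpoint, start Z0 = Sat(p) = {m2, m3}, add states in Sat(r ∧ p) with every successor in Z. Already a fixed point.
Sat(A[(r ∧ p) U p]) = {m2, m3}
|Sat(A[(r ∧ p) U p])| = |{m2, m3}| = 2.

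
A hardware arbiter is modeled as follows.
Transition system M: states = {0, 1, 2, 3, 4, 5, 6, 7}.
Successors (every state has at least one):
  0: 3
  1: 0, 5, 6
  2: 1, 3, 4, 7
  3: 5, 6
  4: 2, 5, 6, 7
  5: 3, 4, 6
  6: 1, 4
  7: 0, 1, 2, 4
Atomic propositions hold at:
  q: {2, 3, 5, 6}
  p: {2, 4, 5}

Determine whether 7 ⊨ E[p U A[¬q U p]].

Sat(¬q) = {0, 1, 4, 7}
A[¬q U p]: least fixpoint, start Z0 = Sat(p) = {2, 4, 5}, add states in Sat(¬q) with every successor in Z. Already a fixed point.
Sat(A[¬q U p]) = {2, 4, 5}
E[p U A[¬q U p]]: least fixpoint, start Z0 = Sat(A[¬q U p]) = {2, 4, 5}, add states in Sat(p) with some successor in Z. Already a fixed point.
Sat(E[p U A[¬q U p]]) = {2, 4, 5}
7 ∉ Sat(E[p U A[¬q U p]]) = {2, 4, 5}, so the formula does not hold at 7.

No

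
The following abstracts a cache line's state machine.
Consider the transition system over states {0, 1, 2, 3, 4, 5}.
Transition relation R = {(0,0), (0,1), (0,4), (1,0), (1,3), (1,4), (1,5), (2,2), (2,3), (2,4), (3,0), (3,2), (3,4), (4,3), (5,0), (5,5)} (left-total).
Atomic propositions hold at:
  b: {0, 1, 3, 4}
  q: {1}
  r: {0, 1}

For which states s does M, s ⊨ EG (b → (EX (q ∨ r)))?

{0, 1, 2, 3, 5}

Sat(q ∨ r) = {0, 1}
Sat(EX (q ∨ r)) = {s : some successor in {0, 1}} = {0, 1, 3, 5}
Sat(b → (EX (q ∨ r))) = {0, 1, 2, 3, 5}
EG (b → (EX (q ∨ r))): greatest fixpoint, start Z0 = {0, 1, 2, 3, 5}, keep only states in Sat with some successor in Z. Already a fixed point.
Sat(EG (b → (EX (q ∨ r)))) = {0, 1, 2, 3, 5}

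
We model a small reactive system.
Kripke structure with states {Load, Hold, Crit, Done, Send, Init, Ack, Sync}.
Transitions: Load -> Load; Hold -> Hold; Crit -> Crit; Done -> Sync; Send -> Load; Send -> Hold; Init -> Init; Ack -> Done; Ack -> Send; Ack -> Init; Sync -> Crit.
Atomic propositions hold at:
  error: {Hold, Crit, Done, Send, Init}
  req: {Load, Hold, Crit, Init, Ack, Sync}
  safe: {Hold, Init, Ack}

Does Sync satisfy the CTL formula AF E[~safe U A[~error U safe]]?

Sat(~safe) = {Load, Crit, Done, Send, Sync}
Sat(~error) = {Load, Ack, Sync}
A[~error U safe]: least fixpoint, start Z0 = Sat(safe) = {Hold, Init, Ack}, add states in Sat(~error) with every successor in Z. Already a fixed point.
Sat(A[~error U safe]) = {Hold, Init, Ack}
E[~safe U A[~error U safe]]: least fixpoint, start Z0 = Sat(A[~error U safe]) = {Hold, Init, Ack}, add states in Sat(~safe) with some successor in Z. Z1 = {Hold, Send, Init, Ack}; fixed.
Sat(E[~safe U A[~error U safe]]) = {Hold, Send, Init, Ack}
AF E[~safe U A[~error U safe]]: least fixpoint, start Z0 = {Hold, Send, Init, Ack}, add states with every successor in Z. Already a fixed point.
Sat(AF E[~safe U A[~error U safe]]) = {Hold, Send, Init, Ack}
Sync ∉ Sat(AF E[~safe U A[~error U safe]]) = {Hold, Send, Init, Ack}, so the formula does not hold at Sync.

No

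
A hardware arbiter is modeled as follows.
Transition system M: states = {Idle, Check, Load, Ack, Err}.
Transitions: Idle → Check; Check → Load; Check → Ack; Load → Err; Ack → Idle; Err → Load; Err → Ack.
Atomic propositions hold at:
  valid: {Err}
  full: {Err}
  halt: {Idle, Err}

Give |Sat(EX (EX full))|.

2

Sat(EX full) = {s : some successor in {Err}} = {Load}
Sat(EX (EX full)) = {s : some successor in {Load}} = {Check, Err}
|Sat(EX (EX full))| = |{Check, Err}| = 2.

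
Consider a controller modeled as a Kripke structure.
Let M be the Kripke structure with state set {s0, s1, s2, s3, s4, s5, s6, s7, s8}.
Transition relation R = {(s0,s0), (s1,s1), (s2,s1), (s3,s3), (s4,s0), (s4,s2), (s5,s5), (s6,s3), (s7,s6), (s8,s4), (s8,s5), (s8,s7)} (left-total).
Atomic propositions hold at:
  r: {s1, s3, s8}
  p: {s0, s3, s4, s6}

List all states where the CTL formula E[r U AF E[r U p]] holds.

E[r U p]: least fixpoint, start Z0 = Sat(p) = {s0, s3, s4, s6}, add states in Sat(r) with some successor in Z. Z1 = {s0, s3, s4, s6, s8}; fixed.
Sat(E[r U p]) = {s0, s3, s4, s6, s8}
AF E[r U p]: least fixpoint, start Z0 = {s0, s3, s4, s6, s8}, add states with every successor in Z. Z1 = {s0, s3, s4, s6, s7, s8}; fixed.
Sat(AF E[r U p]) = {s0, s3, s4, s6, s7, s8}
E[r U AF E[r U p]]: least fixpoint, start Z0 = Sat(AF E[r U p]) = {s0, s3, s4, s6, s7, s8}, add states in Sat(r) with some successor in Z. Already a fixed point.
Sat(E[r U AF E[r U p]]) = {s0, s3, s4, s6, s7, s8}

{s0, s3, s4, s6, s7, s8}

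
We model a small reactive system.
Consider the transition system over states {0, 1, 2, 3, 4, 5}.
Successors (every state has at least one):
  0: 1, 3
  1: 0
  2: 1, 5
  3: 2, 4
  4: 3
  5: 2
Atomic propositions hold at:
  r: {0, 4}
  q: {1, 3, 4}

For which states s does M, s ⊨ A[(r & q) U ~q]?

{0, 2, 5}

Sat(r & q) = {4}
Sat(~q) = {0, 2, 5}
A[(r & q) U ~q]: least fixpoint, start Z0 = Sat(~q) = {0, 2, 5}, add states in Sat(r & q) with every successor in Z. Already a fixed point.
Sat(A[(r & q) U ~q]) = {0, 2, 5}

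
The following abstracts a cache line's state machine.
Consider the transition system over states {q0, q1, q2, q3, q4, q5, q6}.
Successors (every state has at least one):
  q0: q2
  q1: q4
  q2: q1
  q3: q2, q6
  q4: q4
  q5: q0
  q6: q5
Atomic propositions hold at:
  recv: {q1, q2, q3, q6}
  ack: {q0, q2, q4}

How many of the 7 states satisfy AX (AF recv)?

AF recv: least fixpoint, start Z0 = {q1, q2, q3, q6}, add states with every successor in Z. Z1 = {q0, q1, q2, q3, q6}; Z2 = {q0, q1, q2, q3, q5, q6}; fixed.
Sat(AF recv) = {q0, q1, q2, q3, q5, q6}
Sat(AX (AF recv)) = {s : every successor in {q0, q1, q2, q3, q5, q6}} = {q0, q2, q3, q5, q6}
|Sat(AX (AF recv))| = |{q0, q2, q3, q5, q6}| = 5.

5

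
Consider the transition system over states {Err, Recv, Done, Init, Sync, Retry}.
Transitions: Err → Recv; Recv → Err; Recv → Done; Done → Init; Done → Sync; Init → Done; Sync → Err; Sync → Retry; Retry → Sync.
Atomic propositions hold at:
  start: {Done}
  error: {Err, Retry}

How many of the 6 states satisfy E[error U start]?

1

E[error U start]: least fixpoint, start Z0 = Sat(start) = {Done}, add states in Sat(error) with some successor in Z. Already a fixed point.
Sat(E[error U start]) = {Done}
|Sat(E[error U start])| = |{Done}| = 1.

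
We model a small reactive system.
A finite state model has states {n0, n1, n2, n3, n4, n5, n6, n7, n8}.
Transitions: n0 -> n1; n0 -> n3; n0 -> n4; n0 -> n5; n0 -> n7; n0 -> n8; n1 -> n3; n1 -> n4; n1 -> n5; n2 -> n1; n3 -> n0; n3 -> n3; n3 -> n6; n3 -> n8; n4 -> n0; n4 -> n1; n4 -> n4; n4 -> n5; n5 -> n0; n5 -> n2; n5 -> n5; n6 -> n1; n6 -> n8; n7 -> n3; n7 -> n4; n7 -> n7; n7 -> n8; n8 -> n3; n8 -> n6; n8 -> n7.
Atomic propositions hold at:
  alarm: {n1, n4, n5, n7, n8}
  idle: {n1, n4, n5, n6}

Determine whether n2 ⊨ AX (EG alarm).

EG alarm: greatest fixpoint, start Z0 = {n1, n4, n5, n7, n8}, keep only states in Sat with some successor in Z. Already a fixed point.
Sat(EG alarm) = {n1, n4, n5, n7, n8}
Sat(AX (EG alarm)) = {s : every successor in {n1, n4, n5, n7, n8}} = {n2, n6}
n2 ∈ Sat(AX (EG alarm)) = {n2, n6}, so the formula holds at n2.

Yes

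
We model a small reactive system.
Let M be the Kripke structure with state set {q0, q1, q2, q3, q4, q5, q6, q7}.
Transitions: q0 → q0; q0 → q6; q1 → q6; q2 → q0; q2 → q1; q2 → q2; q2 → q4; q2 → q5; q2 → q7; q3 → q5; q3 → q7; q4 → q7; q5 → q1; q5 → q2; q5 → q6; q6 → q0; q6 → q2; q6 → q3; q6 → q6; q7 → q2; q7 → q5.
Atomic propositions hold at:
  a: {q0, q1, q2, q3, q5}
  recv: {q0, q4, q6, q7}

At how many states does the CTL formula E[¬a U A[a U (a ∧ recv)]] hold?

Sat(¬a) = {q4, q6, q7}
Sat(a ∧ recv) = {q0}
A[a U (a ∧ recv)]: least fixpoint, start Z0 = Sat((a ∧ recv)) = {q0}, add states in Sat(a) with every successor in Z. Already a fixed point.
Sat(A[a U (a ∧ recv)]) = {q0}
E[¬a U A[a U (a ∧ recv)]]: least fixpoint, start Z0 = Sat(A[a U (a ∧ recv)]) = {q0}, add states in Sat(¬a) with some successor in Z. Z1 = {q0, q6}; fixed.
Sat(E[¬a U A[a U (a ∧ recv)]]) = {q0, q6}
|Sat(E[¬a U A[a U (a ∧ recv)]])| = |{q0, q6}| = 2.

2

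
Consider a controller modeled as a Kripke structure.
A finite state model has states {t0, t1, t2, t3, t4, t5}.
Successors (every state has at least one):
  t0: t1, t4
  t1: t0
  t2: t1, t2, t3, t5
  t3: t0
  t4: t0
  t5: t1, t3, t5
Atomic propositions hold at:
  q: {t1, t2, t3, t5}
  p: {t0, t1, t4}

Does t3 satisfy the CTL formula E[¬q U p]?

Sat(¬q) = {t0, t4}
E[¬q U p]: least fixpoint, start Z0 = Sat(p) = {t0, t1, t4}, add states in Sat(¬q) with some successor in Z. Already a fixed point.
Sat(E[¬q U p]) = {t0, t1, t4}
t3 ∉ Sat(E[¬q U p]) = {t0, t1, t4}, so the formula does not hold at t3.

No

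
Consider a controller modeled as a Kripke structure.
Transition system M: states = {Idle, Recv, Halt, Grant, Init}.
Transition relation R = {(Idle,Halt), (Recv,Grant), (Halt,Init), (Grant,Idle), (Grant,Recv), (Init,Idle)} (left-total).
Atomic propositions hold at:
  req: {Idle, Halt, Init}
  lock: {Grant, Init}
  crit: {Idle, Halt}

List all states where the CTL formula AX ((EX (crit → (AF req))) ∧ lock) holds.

AF req: least fixpoint, start Z0 = {Idle, Halt, Init}, add states with every successor in Z. Already a fixed point.
Sat(AF req) = {Idle, Halt, Init}
Sat(crit → (AF req)) = {Idle, Recv, Halt, Grant, Init}
Sat(EX (crit → (AF req))) = {s : some successor in {Idle, Recv, Halt, Grant, Init}} = {Idle, Recv, Halt, Grant, Init}
Sat((EX (crit → (AF req))) ∧ lock) = {Grant, Init}
Sat(AX ((EX (crit → (AF req))) ∧ lock)) = {s : every successor in {Grant, Init}} = {Recv, Halt}

{Recv, Halt}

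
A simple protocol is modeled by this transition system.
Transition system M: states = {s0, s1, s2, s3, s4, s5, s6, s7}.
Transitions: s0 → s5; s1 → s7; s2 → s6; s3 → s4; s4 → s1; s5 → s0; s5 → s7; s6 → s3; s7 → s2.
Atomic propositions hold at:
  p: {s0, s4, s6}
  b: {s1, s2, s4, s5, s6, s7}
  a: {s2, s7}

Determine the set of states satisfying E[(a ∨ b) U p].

{s0, s1, s2, s4, s5, s6, s7}

Sat(a ∨ b) = {s1, s2, s4, s5, s6, s7}
E[(a ∨ b) U p]: least fixpoint, start Z0 = Sat(p) = {s0, s4, s6}, add states in Sat(a ∨ b) with some successor in Z. Z1 = {s0, s2, s4, s5, s6}; Z2 = {s0, s2, s4, s5, s6, s7}; Z3 = {s0, s1, s2, s4, s5, s6, s7}; fixed.
Sat(E[(a ∨ b) U p]) = {s0, s1, s2, s4, s5, s6, s7}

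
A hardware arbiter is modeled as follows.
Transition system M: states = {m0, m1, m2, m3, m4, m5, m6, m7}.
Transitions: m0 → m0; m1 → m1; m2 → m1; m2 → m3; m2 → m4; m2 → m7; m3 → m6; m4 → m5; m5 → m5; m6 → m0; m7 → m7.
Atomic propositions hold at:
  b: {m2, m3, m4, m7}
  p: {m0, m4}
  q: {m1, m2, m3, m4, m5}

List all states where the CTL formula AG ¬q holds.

Sat(¬q) = {m0, m6, m7}
AG ¬q: greatest fixpoint, start Z0 = {m0, m6, m7}, keep only states in Sat with every successor in Z. Already a fixed point.
Sat(AG ¬q) = {m0, m6, m7}

{m0, m6, m7}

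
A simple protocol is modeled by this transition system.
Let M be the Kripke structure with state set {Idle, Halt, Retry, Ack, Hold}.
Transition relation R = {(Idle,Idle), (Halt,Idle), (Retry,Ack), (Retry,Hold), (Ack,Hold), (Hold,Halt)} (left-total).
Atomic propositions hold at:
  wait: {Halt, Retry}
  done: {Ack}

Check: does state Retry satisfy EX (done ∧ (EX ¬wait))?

Sat(¬wait) = {Idle, Ack, Hold}
Sat(EX ¬wait) = {s : some successor in {Idle, Ack, Hold}} = {Idle, Halt, Retry, Ack}
Sat(done ∧ (EX ¬wait)) = {Ack}
Sat(EX (done ∧ (EX ¬wait))) = {s : some successor in {Ack}} = {Retry}
Retry ∈ Sat(EX (done ∧ (EX ¬wait))) = {Retry}, so the formula holds at Retry.

Yes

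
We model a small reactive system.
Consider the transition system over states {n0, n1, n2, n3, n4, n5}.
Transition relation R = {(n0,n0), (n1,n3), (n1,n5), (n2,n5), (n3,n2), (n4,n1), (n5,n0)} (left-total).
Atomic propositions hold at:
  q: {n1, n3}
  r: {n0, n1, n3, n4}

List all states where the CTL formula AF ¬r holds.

{n1, n2, n3, n4, n5}

Sat(¬r) = {n2, n5}
AF ¬r: least fixpoint, start Z0 = {n2, n5}, add states with every successor in Z. Z1 = {n2, n3, n5}; Z2 = {n1, n2, n3, n5}; Z3 = {n1, n2, n3, n4, n5}; fixed.
Sat(AF ¬r) = {n1, n2, n3, n4, n5}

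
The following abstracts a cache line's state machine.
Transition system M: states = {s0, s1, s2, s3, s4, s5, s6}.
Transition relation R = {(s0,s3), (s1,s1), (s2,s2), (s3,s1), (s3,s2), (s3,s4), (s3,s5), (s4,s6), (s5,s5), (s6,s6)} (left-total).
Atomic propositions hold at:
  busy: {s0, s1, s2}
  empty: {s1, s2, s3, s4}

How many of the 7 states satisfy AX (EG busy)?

EG busy: greatest fixpoint, start Z0 = {s0, s1, s2}, keep only states in Sat with some successor in Z. Z1 = {s1, s2}; fixed.
Sat(EG busy) = {s1, s2}
Sat(AX (EG busy)) = {s : every successor in {s1, s2}} = {s1, s2}
|Sat(AX (EG busy))| = |{s1, s2}| = 2.

2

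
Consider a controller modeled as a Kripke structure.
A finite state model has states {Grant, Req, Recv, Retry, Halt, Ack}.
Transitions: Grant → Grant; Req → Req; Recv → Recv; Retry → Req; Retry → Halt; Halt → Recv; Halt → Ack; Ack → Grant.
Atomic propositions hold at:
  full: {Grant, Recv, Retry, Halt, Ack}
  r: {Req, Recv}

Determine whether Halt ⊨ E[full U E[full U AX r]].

Yes

Sat(AX r) = {s : every successor in {Req, Recv}} = {Req, Recv}
E[full U AX r]: least fixpoint, start Z0 = Sat(AX r) = {Req, Recv}, add states in Sat(full) with some successor in Z. Z1 = {Req, Recv, Retry, Halt}; fixed.
Sat(E[full U AX r]) = {Req, Recv, Retry, Halt}
E[full U E[full U AX r]]: least fixpoint, start Z0 = Sat(E[full U AX r]) = {Req, Recv, Retry, Halt}, add states in Sat(full) with some successor in Z. Already a fixed point.
Sat(E[full U E[full U AX r]]) = {Req, Recv, Retry, Halt}
Halt ∈ Sat(E[full U E[full U AX r]]) = {Req, Recv, Retry, Halt}, so the formula holds at Halt.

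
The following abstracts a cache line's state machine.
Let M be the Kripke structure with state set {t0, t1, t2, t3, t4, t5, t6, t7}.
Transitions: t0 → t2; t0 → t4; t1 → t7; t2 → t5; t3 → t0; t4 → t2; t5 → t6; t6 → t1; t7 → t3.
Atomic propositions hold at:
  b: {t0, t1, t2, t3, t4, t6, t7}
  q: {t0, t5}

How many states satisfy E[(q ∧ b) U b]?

7

Sat(q ∧ b) = {t0}
E[(q ∧ b) U b]: least fixpoint, start Z0 = Sat(b) = {t0, t1, t2, t3, t4, t6, t7}, add states in Sat(q ∧ b) with some successor in Z. Already a fixed point.
Sat(E[(q ∧ b) U b]) = {t0, t1, t2, t3, t4, t6, t7}
|Sat(E[(q ∧ b) U b])| = |{t0, t1, t2, t3, t4, t6, t7}| = 7.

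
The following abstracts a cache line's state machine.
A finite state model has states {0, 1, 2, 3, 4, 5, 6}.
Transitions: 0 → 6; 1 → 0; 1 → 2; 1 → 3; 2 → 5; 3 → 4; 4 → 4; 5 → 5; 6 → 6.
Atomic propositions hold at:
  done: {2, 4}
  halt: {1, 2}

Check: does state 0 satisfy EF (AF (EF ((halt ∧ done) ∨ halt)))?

No

Sat(halt ∧ done) = {2}
Sat((halt ∧ done) ∨ halt) = {1, 2}
EF ((halt ∧ done) ∨ halt): least fixpoint, start Z0 = {1, 2}, add states with some successor in Z. Already a fixed point.
Sat(EF ((halt ∧ done) ∨ halt)) = {1, 2}
AF (EF ((halt ∧ done) ∨ halt)): least fixpoint, start Z0 = {1, 2}, add states with every successor in Z. Already a fixed point.
Sat(AF (EF ((halt ∧ done) ∨ halt))) = {1, 2}
EF (AF (EF ((halt ∧ done) ∨ halt))): least fixpoint, start Z0 = {1, 2}, add states with some successor in Z. Already a fixed point.
Sat(EF (AF (EF ((halt ∧ done) ∨ halt)))) = {1, 2}
0 ∉ Sat(EF (AF (EF ((halt ∧ done) ∨ halt)))) = {1, 2}, so the formula does not hold at 0.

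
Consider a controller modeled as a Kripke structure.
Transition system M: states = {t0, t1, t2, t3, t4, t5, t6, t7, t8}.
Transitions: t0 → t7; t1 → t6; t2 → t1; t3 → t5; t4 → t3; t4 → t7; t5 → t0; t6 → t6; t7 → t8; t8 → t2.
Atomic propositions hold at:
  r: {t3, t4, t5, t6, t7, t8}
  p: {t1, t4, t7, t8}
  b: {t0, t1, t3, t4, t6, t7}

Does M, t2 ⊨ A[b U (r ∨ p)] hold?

Sat(r ∨ p) = {t1, t3, t4, t5, t6, t7, t8}
A[b U (r ∨ p)]: least fixpoint, start Z0 = Sat((r ∨ p)) = {t1, t3, t4, t5, t6, t7, t8}, add states in Sat(b) with every successor in Z. Z1 = {t0, t1, t3, t4, t5, t6, t7, t8}; fixed.
Sat(A[b U (r ∨ p)]) = {t0, t1, t3, t4, t5, t6, t7, t8}
t2 ∉ Sat(A[b U (r ∨ p)]) = {t0, t1, t3, t4, t5, t6, t7, t8}, so the formula does not hold at t2.

No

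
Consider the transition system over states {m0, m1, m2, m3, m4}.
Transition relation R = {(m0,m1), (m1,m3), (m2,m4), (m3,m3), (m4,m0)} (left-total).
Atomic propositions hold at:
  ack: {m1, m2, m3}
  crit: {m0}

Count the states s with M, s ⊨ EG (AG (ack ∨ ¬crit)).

Sat(¬crit) = {m1, m2, m3, m4}
Sat(ack ∨ ¬crit) = {m1, m2, m3, m4}
AG (ack ∨ ¬crit): greatest fixpoint, start Z0 = {m1, m2, m3, m4}, keep only states in Sat with every successor in Z. Z1 = {m1, m2, m3}; Z2 = {m1, m3}; fixed.
Sat(AG (ack ∨ ¬crit)) = {m1, m3}
EG (AG (ack ∨ ¬crit)): greatest fixpoint, start Z0 = {m1, m3}, keep only states in Sat with some successor in Z. Already a fixed point.
Sat(EG (AG (ack ∨ ¬crit))) = {m1, m3}
|Sat(EG (AG (ack ∨ ¬crit)))| = |{m1, m3}| = 2.

2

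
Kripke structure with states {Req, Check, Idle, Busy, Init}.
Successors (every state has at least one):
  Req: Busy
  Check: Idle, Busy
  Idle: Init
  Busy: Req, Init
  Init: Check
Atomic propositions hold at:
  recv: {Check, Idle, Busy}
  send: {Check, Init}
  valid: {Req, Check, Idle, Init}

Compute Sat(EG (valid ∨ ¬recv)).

Sat(¬recv) = {Req, Init}
Sat(valid ∨ ¬recv) = {Req, Check, Idle, Init}
EG (valid ∨ ¬recv): greatest fixpoint, start Z0 = {Req, Check, Idle, Init}, keep only states in Sat with some successor in Z. Z1 = {Check, Idle, Init}; fixed.
Sat(EG (valid ∨ ¬recv)) = {Check, Idle, Init}

{Check, Idle, Init}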